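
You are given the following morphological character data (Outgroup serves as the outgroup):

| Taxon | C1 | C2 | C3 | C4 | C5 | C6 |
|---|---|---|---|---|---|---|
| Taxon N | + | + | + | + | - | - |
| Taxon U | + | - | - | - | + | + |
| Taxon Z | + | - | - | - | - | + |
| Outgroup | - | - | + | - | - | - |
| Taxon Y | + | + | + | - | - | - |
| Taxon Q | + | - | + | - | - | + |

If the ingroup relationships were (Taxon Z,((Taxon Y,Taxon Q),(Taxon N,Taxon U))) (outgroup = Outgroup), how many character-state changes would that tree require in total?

Map each character onto (Taxon Z,((Taxon Y,Taxon Q),(Taxon N,Taxon U))) (rooted by Outgroup) and count the minimum state changes it requires (Fitch parsimony):
C1: 1; C2: 2; C3: 2; C4: 1; C5: 1; C6: 3.
Total tree length = 10.

10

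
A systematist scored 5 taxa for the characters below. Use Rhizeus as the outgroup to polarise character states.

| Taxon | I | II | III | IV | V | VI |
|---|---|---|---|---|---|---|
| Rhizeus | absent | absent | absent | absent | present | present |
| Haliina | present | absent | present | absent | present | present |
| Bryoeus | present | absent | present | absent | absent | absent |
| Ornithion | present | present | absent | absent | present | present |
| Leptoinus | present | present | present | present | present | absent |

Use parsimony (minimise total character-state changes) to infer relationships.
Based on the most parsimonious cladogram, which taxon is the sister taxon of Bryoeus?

Leptoinus

Character polarity is set by the outgroup: the derived state is whichever differs from the outgroup's state, so for V, VI the derived state is 'absent', and for the remaining characters it is 'present'.
All ingroup taxa share the derived state 'present' for I; it defines the ingroup but does not resolve relationships within it.
II (state 'present') occurs in Leptoinus and Ornithion but conflicts with the nesting implied by the other characters — most parsimoniously interpreted as homoplasy.
III (derived state 'present') is shared by Bryoeus, Haliina, and Leptoinus — a synapomorphy uniting that clade.
IV (derived state 'present') is unique to Leptoinus (autapomorphy; uninformative for grouping).
V: derived state 'absent' in Bryoeus only — an autapomorphy, so it tells us nothing about relationships among taxa.
VI (derived state 'absent') is shared by Bryoeus and Leptoinus — a synapomorphy uniting that clade.
Most parsimonious ingroup topology: ((Haliina,(Bryoeus,Leptoinus)),Ornithion).
Bryoeus and Leptoinus form a cherry on this tree, so they are sister taxa.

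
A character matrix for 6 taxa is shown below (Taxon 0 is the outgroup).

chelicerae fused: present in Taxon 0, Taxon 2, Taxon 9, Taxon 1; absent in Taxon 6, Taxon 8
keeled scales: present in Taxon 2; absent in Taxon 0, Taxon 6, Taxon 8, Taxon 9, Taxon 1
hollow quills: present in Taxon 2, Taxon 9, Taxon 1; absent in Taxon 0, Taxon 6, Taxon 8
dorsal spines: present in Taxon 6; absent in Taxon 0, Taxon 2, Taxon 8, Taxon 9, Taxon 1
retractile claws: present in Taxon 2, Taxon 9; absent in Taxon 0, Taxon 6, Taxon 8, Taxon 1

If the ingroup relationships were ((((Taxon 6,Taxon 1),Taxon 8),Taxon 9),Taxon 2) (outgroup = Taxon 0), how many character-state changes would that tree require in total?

Map each character onto ((((Taxon 6,Taxon 1),Taxon 8),Taxon 9),Taxon 2) (rooted by Taxon 0) and count the minimum state changes it requires (Fitch parsimony):
chelicerae fused: 2; keeled scales: 1; hollow quills: 3; dorsal spines: 1; retractile claws: 2.
Total tree length = 9.

9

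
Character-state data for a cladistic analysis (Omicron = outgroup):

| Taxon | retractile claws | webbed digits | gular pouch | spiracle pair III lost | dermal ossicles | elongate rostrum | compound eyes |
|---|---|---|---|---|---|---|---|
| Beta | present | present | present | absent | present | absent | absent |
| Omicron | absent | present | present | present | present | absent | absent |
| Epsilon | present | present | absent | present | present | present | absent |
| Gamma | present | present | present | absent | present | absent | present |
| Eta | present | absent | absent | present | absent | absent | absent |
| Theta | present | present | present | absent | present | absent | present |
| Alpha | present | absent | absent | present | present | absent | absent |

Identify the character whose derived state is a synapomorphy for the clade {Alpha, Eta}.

Character polarity is set by the outgroup: the derived state is whichever differs from the outgroup's state, so for webbed digits, gular pouch, spiracle pair III lost, dermal ossicles the derived state is 'absent', and for the remaining characters it is 'present'.
retractile claws (derived state 'present') is shared by all ingroup taxa — unites the whole ingroup.
webbed digits (derived state 'absent') is shared by Alpha and Eta — a synapomorphy uniting that clade.
gular pouch: derived state 'absent' in Alpha, Epsilon, and Eta only — synapomorphy for {Alpha, Epsilon, Eta}.
spiracle pair III lost: derived state 'absent' in Beta, Gamma, and Theta only — synapomorphy for {Beta, Gamma, Theta}.
dermal ossicles (derived state 'absent') is unique to Eta (autapomorphy; uninformative for grouping).
elongate rostrum: derived state 'present' in Epsilon only — an autapomorphy, so it tells us nothing about relationships among taxa.
compound eyes: derived state 'present' in Gamma and Theta only — synapomorphy for {Gamma, Theta}.
Most parsimonious ingroup topology: ((Epsilon,(Alpha,Eta)),((Theta,Gamma),Beta)).
The clade {Alpha, Eta} is supported by webbed digits: its derived state 'absent' occurs in exactly those taxa and in no other taxon (including the outgroup).

webbed digits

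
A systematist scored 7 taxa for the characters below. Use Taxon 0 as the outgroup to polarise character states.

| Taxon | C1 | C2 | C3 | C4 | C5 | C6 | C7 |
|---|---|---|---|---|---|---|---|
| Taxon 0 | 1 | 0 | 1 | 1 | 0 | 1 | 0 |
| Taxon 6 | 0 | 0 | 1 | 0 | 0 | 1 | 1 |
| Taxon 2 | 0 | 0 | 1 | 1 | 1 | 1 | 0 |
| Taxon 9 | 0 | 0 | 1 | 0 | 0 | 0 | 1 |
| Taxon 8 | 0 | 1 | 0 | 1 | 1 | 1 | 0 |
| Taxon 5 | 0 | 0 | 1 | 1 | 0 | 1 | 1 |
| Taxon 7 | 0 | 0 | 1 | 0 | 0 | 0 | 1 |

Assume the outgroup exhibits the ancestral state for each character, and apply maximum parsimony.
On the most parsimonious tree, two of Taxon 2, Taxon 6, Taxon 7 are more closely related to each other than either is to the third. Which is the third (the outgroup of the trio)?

Character polarity is set by the outgroup: the derived state is whichever differs from the outgroup's state, so for C1, C3, C4, C6 the derived state is '0', and for the remaining characters it is '1'.
C1 (derived state '0') is shared by all ingroup taxa — unites the whole ingroup.
C2: derived state '1' in Taxon 8 only — an autapomorphy, so it tells us nothing about relationships among taxa.
C3 (derived state '0') is unique to Taxon 8 (autapomorphy; uninformative for grouping).
C4 (derived state '0') is shared by Taxon 6, Taxon 7, and Taxon 9 — a synapomorphy uniting that clade.
C5: derived state '1' in Taxon 2 and Taxon 8 only — synapomorphy for {Taxon 2, Taxon 8}.
C6: derived state '0' in Taxon 7 and Taxon 9 only — synapomorphy for {Taxon 7, Taxon 9}.
C7: derived state '1' in Taxon 5, Taxon 6, Taxon 7, and Taxon 9 only — synapomorphy for {Taxon 5, Taxon 6, Taxon 7, Taxon 9}.
Most parsimonious ingroup topology: (((Taxon 6,(Taxon 9,Taxon 7)),Taxon 5),(Taxon 2,Taxon 8)).
Taxon 7 and Taxon 6 share a more recent common ancestor with each other than either does with Taxon 2, so Taxon 2 is the least closely related of the three.

Taxon 2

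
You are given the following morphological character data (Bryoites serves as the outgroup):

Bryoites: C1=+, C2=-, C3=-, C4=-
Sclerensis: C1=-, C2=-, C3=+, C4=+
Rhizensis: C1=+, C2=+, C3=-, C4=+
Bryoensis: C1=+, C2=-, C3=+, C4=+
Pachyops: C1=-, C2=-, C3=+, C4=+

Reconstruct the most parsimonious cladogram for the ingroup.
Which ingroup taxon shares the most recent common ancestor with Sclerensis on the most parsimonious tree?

Pachyops

Character polarity is set by the outgroup: the derived state is whichever differs from the outgroup's state, so for C1 the derived state is '-', and for the remaining characters it is '+'.
C1: derived state '-' in Pachyops and Sclerensis only — synapomorphy for {Pachyops, Sclerensis}.
C2 (derived state '+') is unique to Rhizensis (autapomorphy; uninformative for grouping).
C3 (derived state '+') is shared by Bryoensis, Pachyops, and Sclerensis — a synapomorphy uniting that clade.
C4 (derived state '+') is shared by all ingroup taxa — unites the whole ingroup.
Most parsimonious ingroup topology: (((Sclerensis,Pachyops),Bryoensis),Rhizensis).
Sclerensis and Pachyops form a cherry on this tree, so they are sister taxa.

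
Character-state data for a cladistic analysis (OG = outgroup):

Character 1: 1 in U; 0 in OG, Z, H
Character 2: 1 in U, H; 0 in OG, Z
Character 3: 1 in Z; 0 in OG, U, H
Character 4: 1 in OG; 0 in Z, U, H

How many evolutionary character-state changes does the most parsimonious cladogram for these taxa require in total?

Character polarity is set by the outgroup: the derived state is whichever differs from the outgroup's state, so for Character 4 the derived state is '0', and for the remaining characters it is '1'.
Character 1 (derived state '1') is unique to U (autapomorphy; uninformative for grouping).
Only H and U show the derived state '1' for Character 2, supporting them as a clade.
Character 3: derived state '1' in Z only — an autapomorphy, so it tells us nothing about relationships among taxa.
All ingroup taxa share the derived state '0' for Character 4; it defines the ingroup but does not resolve relationships within it.
Most parsimonious ingroup topology: (Z,(U,H)).
Changes per character on this tree: Character 1: 1; Character 2: 1; Character 3: 1; Character 4: 1.
Total = 4.

4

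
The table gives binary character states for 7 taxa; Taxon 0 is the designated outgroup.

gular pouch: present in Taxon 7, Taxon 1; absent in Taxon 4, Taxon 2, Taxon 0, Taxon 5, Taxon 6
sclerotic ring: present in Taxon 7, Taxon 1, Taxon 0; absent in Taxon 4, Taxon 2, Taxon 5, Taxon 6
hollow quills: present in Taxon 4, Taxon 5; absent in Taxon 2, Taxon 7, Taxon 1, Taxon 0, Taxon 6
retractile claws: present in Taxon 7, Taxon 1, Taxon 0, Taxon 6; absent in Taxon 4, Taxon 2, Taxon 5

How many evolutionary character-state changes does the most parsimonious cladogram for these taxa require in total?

4

Character polarity is set by the outgroup: the derived state is whichever differs from the outgroup's state, so for sclerotic ring, retractile claws the derived state is 'absent', and for the remaining characters it is 'present'.
gular pouch (derived state 'present') is shared by Taxon 1 and Taxon 7 — a synapomorphy uniting that clade.
sclerotic ring (derived state 'absent') is shared by Taxon 2, Taxon 4, Taxon 5, and Taxon 6 — a synapomorphy uniting that clade.
Only Taxon 4 and Taxon 5 show the derived state 'present' for hollow quills, supporting them as a clade.
Only Taxon 2, Taxon 4, and Taxon 5 show the derived state 'absent' for retractile claws, supporting them as a clade.
Most parsimonious ingroup topology: ((Taxon 6,((Taxon 5,Taxon 4),Taxon 2)),(Taxon 7,Taxon 1)).
Changes per character on this tree: gular pouch: 1; sclerotic ring: 1; hollow quills: 1; retractile claws: 1.
Total = 4.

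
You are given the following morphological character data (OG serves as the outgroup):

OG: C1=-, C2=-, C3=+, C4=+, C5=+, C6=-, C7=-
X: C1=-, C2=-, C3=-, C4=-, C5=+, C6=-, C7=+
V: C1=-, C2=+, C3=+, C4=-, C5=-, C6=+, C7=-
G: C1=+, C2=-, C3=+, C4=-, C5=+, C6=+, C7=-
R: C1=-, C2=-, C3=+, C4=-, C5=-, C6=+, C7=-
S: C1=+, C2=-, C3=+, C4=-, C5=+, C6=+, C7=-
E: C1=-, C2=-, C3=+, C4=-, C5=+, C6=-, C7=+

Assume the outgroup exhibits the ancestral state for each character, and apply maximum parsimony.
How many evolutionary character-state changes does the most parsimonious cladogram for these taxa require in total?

7

Character polarity is set by the outgroup: the derived state is whichever differs from the outgroup's state, so for C3, C4, C5 the derived state is '-', and for the remaining characters it is '+'.
Only G and S show the derived state '+' for C1, supporting them as a clade.
C2: derived state '+' in V only — an autapomorphy, so it tells us nothing about relationships among taxa.
C3: derived state '-' in X only — an autapomorphy, so it tells us nothing about relationships among taxa.
All ingroup taxa share the derived state '-' for C4; it defines the ingroup but does not resolve relationships within it.
Only R and V show the derived state '-' for C5, supporting them as a clade.
Only G, R, S, and V show the derived state '+' for C6, supporting them as a clade.
C7 (derived state '+') is shared by E and X — a synapomorphy uniting that clade.
Most parsimonious ingroup topology: ((X,E),((V,R),(G,S))).
Changes per character on this tree: C1: 1; C2: 1; C3: 1; C4: 1; C5: 1; C6: 1; C7: 1.
Total = 7.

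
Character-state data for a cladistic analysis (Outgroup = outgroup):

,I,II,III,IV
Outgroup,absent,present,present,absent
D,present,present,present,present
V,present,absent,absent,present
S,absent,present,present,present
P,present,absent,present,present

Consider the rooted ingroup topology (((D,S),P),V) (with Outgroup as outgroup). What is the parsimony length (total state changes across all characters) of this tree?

6

Map each character onto (((D,S),P),V) (rooted by Outgroup) and count the minimum state changes it requires (Fitch parsimony):
I: 2; II: 2; III: 1; IV: 1.
Total tree length = 6.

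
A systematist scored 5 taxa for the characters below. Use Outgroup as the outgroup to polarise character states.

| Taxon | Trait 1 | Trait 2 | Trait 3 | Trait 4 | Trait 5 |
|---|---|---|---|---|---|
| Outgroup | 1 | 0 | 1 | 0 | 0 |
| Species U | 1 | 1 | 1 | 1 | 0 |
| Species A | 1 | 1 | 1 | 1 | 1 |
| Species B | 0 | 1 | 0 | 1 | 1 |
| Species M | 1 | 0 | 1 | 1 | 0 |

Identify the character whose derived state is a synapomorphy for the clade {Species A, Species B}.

Character polarity is set by the outgroup: the derived state is whichever differs from the outgroup's state, so for Trait 1, Trait 3 the derived state is '0', and for the remaining characters it is '1'.
Trait 1: derived state '0' in Species B only — an autapomorphy, so it tells us nothing about relationships among taxa.
Trait 2 (derived state '1') is shared by Species A, Species B, and Species U — a synapomorphy uniting that clade.
Trait 3 (derived state '0') is unique to Species B (autapomorphy; uninformative for grouping).
Trait 4 (derived state '1') is shared by all ingroup taxa — unites the whole ingroup.
Only Species A and Species B show the derived state '1' for Trait 5, supporting them as a clade.
Most parsimonious ingroup topology: ((Species U,(Species A,Species B)),Species M).
The clade {Species A, Species B} is supported by Trait 5: its derived state '1' occurs in exactly those taxa and in no other taxon (including the outgroup).

Trait 5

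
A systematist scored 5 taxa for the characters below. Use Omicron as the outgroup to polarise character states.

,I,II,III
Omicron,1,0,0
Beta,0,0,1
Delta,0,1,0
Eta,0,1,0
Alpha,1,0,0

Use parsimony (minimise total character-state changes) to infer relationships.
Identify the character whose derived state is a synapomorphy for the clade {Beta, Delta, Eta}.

I

Character polarity is set by the outgroup: the derived state is whichever differs from the outgroup's state, so for I the derived state is '0', and for the remaining characters it is '1'.
Only Beta, Delta, and Eta show the derived state '0' for I, supporting them as a clade.
Only Delta and Eta show the derived state '1' for II, supporting them as a clade.
III (derived state '1') is unique to Beta (autapomorphy; uninformative for grouping).
Most parsimonious ingroup topology: (((Delta,Eta),Beta),Alpha).
The clade {Beta, Delta, Eta} is supported by I: its derived state '0' occurs in exactly those taxa and in no other taxon (including the outgroup).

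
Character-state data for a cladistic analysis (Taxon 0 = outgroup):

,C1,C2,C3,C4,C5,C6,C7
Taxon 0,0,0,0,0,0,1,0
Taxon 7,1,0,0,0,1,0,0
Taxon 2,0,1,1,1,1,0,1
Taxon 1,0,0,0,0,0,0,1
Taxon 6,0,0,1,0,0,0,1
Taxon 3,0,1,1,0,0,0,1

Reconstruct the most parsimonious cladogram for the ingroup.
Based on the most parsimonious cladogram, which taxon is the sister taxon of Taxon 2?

Character polarity is set by the outgroup: the derived state is whichever differs from the outgroup's state, so for C6 the derived state is '0', and for the remaining characters it is '1'.
C1 (derived state '1') is unique to Taxon 7 (autapomorphy; uninformative for grouping).
C2 (derived state '1') is shared by Taxon 2 and Taxon 3 — a synapomorphy uniting that clade.
Only Taxon 2, Taxon 3, and Taxon 6 show the derived state '1' for C3, supporting them as a clade.
C4: derived state '1' in Taxon 2 only — an autapomorphy, so it tells us nothing about relationships among taxa.
C5 (state '1') occurs in Taxon 2 and Taxon 7 but conflicts with the nesting implied by the other characters — most parsimoniously interpreted as homoplasy.
C6 (derived state '0') is shared by all ingroup taxa — unites the whole ingroup.
C7: derived state '1' in Taxon 1, Taxon 2, Taxon 3, and Taxon 6 only — synapomorphy for {Taxon 1, Taxon 2, Taxon 3, Taxon 6}.
Most parsimonious ingroup topology: (Taxon 7,(((Taxon 2,Taxon 3),Taxon 6),Taxon 1)).
Taxon 2 and Taxon 3 form a cherry on this tree, so they are sister taxa.

Taxon 3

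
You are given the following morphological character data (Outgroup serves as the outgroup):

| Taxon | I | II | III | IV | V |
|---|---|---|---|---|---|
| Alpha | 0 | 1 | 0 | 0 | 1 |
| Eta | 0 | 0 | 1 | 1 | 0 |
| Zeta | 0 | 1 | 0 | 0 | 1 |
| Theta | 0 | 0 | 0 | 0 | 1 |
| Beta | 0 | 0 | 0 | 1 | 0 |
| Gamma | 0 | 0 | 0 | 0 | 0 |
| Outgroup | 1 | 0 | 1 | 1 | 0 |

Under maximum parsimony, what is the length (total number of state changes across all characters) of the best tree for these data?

5

Character polarity is set by the outgroup: the derived state is whichever differs from the outgroup's state, so for I, III, IV the derived state is '0', and for the remaining characters it is '1'.
I (derived state '0') is shared by all ingroup taxa — unites the whole ingroup.
II (derived state '1') is shared by Alpha and Zeta — a synapomorphy uniting that clade.
III: derived state '0' in Alpha, Beta, Gamma, Theta, and Zeta only — synapomorphy for {Alpha, Beta, Gamma, Theta, Zeta}.
IV: derived state '0' in Alpha, Gamma, Theta, and Zeta only — synapomorphy for {Alpha, Gamma, Theta, Zeta}.
Only Alpha, Theta, and Zeta show the derived state '1' for V, supporting them as a clade.
Most parsimonious ingroup topology: (Eta,((Gamma,(Theta,(Zeta,Alpha))),Beta)).
Changes per character on this tree: I: 1; II: 1; III: 1; IV: 1; V: 1.
Total = 5.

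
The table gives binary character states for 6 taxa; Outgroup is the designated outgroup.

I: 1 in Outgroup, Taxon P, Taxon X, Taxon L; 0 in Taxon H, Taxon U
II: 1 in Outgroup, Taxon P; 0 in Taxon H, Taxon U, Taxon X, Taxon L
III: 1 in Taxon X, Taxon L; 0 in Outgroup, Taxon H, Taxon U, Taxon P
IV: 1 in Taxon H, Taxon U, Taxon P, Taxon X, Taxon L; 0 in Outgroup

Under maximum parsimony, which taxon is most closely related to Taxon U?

Taxon H

Character polarity is set by the outgroup: the derived state is whichever differs from the outgroup's state, so for I, II the derived state is '0', and for the remaining characters it is '1'.
I: derived state '0' in Taxon H and Taxon U only — synapomorphy for {Taxon H, Taxon U}.
II: derived state '0' in Taxon H, Taxon L, Taxon U, and Taxon X only — synapomorphy for {Taxon H, Taxon L, Taxon U, Taxon X}.
III: derived state '1' in Taxon L and Taxon X only — synapomorphy for {Taxon L, Taxon X}.
IV (derived state '1') is shared by all ingroup taxa — unites the whole ingroup.
Most parsimonious ingroup topology: (((Taxon H,Taxon U),(Taxon X,Taxon L)),Taxon P).
Taxon U and Taxon H form a cherry on this tree, so they are sister taxa.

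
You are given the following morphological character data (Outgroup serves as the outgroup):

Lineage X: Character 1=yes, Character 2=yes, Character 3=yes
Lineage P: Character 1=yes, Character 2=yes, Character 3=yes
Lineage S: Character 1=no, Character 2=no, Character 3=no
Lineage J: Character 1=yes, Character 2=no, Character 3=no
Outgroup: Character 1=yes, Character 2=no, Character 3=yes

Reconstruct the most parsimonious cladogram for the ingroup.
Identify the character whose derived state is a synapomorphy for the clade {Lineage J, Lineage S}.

Character polarity is set by the outgroup: the derived state is whichever differs from the outgroup's state, so for Character 1, Character 3 the derived state is 'no', and for the remaining characters it is 'yes'.
Character 1: derived state 'no' in Lineage S only — an autapomorphy, so it tells us nothing about relationships among taxa.
Character 2 (derived state 'yes') is shared by Lineage P and Lineage X — a synapomorphy uniting that clade.
Character 3 (derived state 'no') is shared by Lineage J and Lineage S — a synapomorphy uniting that clade.
Most parsimonious ingroup topology: ((Lineage J,Lineage S),(Lineage X,Lineage P)).
The clade {Lineage J, Lineage S} is supported by Character 3: its derived state 'no' occurs in exactly those taxa and in no other taxon (including the outgroup).

Character 3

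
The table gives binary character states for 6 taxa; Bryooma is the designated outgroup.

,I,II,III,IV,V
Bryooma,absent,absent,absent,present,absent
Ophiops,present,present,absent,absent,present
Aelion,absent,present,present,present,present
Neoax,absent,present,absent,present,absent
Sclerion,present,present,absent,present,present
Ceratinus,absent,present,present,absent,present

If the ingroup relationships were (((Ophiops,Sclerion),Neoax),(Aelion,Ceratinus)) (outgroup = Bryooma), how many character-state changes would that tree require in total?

7

Map each character onto (((Ophiops,Sclerion),Neoax),(Aelion,Ceratinus)) (rooted by Bryooma) and count the minimum state changes it requires (Fitch parsimony):
I: 1; II: 1; III: 1; IV: 2; V: 2.
Total tree length = 7.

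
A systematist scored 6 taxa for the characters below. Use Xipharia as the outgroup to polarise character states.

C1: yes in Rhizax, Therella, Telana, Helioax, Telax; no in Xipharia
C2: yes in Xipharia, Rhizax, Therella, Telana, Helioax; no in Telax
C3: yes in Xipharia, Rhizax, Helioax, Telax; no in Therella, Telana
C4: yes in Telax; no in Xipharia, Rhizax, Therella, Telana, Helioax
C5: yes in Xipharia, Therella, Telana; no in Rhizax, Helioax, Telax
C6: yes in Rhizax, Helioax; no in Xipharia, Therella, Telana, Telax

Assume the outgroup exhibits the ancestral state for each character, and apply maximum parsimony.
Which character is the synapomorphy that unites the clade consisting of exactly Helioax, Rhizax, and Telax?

Character polarity is set by the outgroup: the derived state is whichever differs from the outgroup's state, so for C2, C3, C5 the derived state is 'no', and for the remaining characters it is 'yes'.
C1 (derived state 'yes') is shared by all ingroup taxa — unites the whole ingroup.
C2 (derived state 'no') is unique to Telax (autapomorphy; uninformative for grouping).
C3: derived state 'no' in Telana and Therella only — synapomorphy for {Telana, Therella}.
C4 (derived state 'yes') is unique to Telax (autapomorphy; uninformative for grouping).
C5: derived state 'no' in Helioax, Rhizax, and Telax only — synapomorphy for {Helioax, Rhizax, Telax}.
C6 (derived state 'yes') is shared by Helioax and Rhizax — a synapomorphy uniting that clade.
Most parsimonious ingroup topology: (((Rhizax,Helioax),Telax),(Therella,Telana)).
The clade {Helioax, Rhizax, Telax} is supported by C5: its derived state 'no' occurs in exactly those taxa and in no other taxon (including the outgroup).

C5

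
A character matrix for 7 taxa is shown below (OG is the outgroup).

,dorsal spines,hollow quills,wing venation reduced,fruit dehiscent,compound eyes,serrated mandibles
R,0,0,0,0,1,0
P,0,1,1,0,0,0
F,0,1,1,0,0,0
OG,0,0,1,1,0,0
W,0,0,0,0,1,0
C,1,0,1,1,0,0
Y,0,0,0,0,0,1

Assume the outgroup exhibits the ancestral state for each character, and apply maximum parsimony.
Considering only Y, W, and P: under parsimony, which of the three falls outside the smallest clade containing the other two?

Character polarity is set by the outgroup: the derived state is whichever differs from the outgroup's state, so for wing venation reduced, fruit dehiscent the derived state is '0', and for the remaining characters it is '1'.
dorsal spines: derived state '1' in C only — an autapomorphy, so it tells us nothing about relationships among taxa.
hollow quills (derived state '1') is shared by F and P — a synapomorphy uniting that clade.
Only R, W, and Y show the derived state '0' for wing venation reduced, supporting them as a clade.
Only F, P, R, W, and Y show the derived state '0' for fruit dehiscent, supporting them as a clade.
compound eyes (derived state '1') is shared by R and W — a synapomorphy uniting that clade.
serrated mandibles (derived state '1') is unique to Y (autapomorphy; uninformative for grouping).
Most parsimonious ingroup topology: (C,((P,F),((W,R),Y))).
W and Y share a more recent common ancestor with each other than either does with P, so P is the least closely related of the three.

P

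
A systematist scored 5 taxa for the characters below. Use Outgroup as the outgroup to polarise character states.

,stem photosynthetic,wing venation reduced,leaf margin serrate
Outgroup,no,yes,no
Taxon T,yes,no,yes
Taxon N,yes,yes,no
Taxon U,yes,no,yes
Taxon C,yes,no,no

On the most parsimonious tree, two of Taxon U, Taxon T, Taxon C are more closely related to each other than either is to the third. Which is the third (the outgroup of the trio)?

Character polarity is set by the outgroup: the derived state is whichever differs from the outgroup's state, so for wing venation reduced the derived state is 'no', and for the remaining characters it is 'yes'.
stem photosynthetic (derived state 'yes') is shared by all ingroup taxa — unites the whole ingroup.
wing venation reduced (derived state 'no') is shared by Taxon C, Taxon T, and Taxon U — a synapomorphy uniting that clade.
leaf margin serrate: derived state 'yes' in Taxon T and Taxon U only — synapomorphy for {Taxon T, Taxon U}.
Most parsimonious ingroup topology: (((Taxon T,Taxon U),Taxon C),Taxon N).
Taxon T and Taxon U share a more recent common ancestor with each other than either does with Taxon C, so Taxon C is the least closely related of the three.

Taxon C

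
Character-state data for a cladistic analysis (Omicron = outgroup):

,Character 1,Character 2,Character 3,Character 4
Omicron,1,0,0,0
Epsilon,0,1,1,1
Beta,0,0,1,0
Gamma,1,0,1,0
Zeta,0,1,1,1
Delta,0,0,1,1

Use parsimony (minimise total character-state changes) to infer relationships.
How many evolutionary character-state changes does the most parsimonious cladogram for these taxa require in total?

4

Character polarity is set by the outgroup: the derived state is whichever differs from the outgroup's state, so for Character 1 the derived state is '0', and for the remaining characters it is '1'.
Character 1: derived state '0' in Beta, Delta, Epsilon, and Zeta only — synapomorphy for {Beta, Delta, Epsilon, Zeta}.
Character 2: derived state '1' in Epsilon and Zeta only — synapomorphy for {Epsilon, Zeta}.
Character 3 (derived state '1') is shared by all ingroup taxa — unites the whole ingroup.
Only Delta, Epsilon, and Zeta show the derived state '1' for Character 4, supporting them as a clade.
Most parsimonious ingroup topology: ((((Epsilon,Zeta),Delta),Beta),Gamma).
Changes per character on this tree: Character 1: 1; Character 2: 1; Character 3: 1; Character 4: 1.
Total = 4.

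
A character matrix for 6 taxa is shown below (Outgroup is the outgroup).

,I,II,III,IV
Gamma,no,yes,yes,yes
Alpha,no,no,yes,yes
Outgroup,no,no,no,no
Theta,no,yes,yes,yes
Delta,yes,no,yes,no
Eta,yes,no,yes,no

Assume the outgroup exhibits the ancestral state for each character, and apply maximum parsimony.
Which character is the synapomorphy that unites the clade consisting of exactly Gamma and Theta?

II

The outgroup has state 'no' for every character, so 'yes' is the derived state throughout.
I: derived state 'yes' in Delta and Eta only — synapomorphy for {Delta, Eta}.
II (derived state 'yes') is shared by Gamma and Theta — a synapomorphy uniting that clade.
All ingroup taxa share the derived state 'yes' for III; it defines the ingroup but does not resolve relationships within it.
Only Alpha, Gamma, and Theta show the derived state 'yes' for IV, supporting them as a clade.
Most parsimonious ingroup topology: ((Delta,Eta),((Theta,Gamma),Alpha)).
The clade {Gamma, Theta} is supported by II: its derived state 'yes' occurs in exactly those taxa and in no other taxon (including the outgroup).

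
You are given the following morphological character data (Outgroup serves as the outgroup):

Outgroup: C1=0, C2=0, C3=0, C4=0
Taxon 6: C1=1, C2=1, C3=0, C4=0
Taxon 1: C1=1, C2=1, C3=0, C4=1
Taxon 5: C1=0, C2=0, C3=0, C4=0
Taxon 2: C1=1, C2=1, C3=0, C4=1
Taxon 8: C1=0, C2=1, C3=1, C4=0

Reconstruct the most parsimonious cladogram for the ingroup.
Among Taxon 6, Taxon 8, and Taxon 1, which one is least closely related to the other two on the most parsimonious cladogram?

The outgroup has state '0' for every character, so '1' is the derived state throughout.
Only Taxon 1, Taxon 2, and Taxon 6 show the derived state '1' for C1, supporting them as a clade.
C2: derived state '1' in Taxon 1, Taxon 2, Taxon 6, and Taxon 8 only — synapomorphy for {Taxon 1, Taxon 2, Taxon 6, Taxon 8}.
C3 (derived state '1') is unique to Taxon 8 (autapomorphy; uninformative for grouping).
C4 (derived state '1') is shared by Taxon 1 and Taxon 2 — a synapomorphy uniting that clade.
Most parsimonious ingroup topology: (((Taxon 6,(Taxon 1,Taxon 2)),Taxon 8),Taxon 5).
Taxon 1 and Taxon 6 share a more recent common ancestor with each other than either does with Taxon 8, so Taxon 8 is the least closely related of the three.

Taxon 8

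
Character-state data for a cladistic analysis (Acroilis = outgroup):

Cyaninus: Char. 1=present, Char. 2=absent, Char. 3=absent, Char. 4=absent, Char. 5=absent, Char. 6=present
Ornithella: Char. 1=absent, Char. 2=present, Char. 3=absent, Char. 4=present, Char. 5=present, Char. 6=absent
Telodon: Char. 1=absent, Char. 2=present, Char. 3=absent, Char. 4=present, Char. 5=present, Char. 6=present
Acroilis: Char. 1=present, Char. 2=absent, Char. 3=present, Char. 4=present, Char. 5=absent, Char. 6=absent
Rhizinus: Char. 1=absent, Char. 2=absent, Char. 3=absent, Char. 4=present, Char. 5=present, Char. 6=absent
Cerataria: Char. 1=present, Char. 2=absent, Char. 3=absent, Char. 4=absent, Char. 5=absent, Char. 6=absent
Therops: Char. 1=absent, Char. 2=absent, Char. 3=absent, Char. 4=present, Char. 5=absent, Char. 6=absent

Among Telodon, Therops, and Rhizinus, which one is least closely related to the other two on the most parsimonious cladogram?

Therops

Character polarity is set by the outgroup: the derived state is whichever differs from the outgroup's state, so for Char. 1, Char. 3, Char. 4 the derived state is 'absent', and for the remaining characters it is 'present'.
Only Ornithella, Rhizinus, Telodon, and Therops show the derived state 'absent' for Char. 1, supporting them as a clade.
Char. 2 (derived state 'present') is shared by Ornithella and Telodon — a synapomorphy uniting that clade.
Char. 3 (derived state 'absent') is shared by all ingroup taxa — unites the whole ingroup.
Only Cerataria and Cyaninus show the derived state 'absent' for Char. 4, supporting them as a clade.
Char. 5: derived state 'present' in Ornithella, Rhizinus, and Telodon only — synapomorphy for {Ornithella, Rhizinus, Telodon}.
Char. 6 groups Cyaninus and Telodon, which is incompatible with the clades supported by the remaining characters; treating it as convergent (homoplasy) costs fewer steps than any alternative tree.
Most parsimonious ingroup topology: ((Cerataria,Cyaninus),((Rhizinus,(Telodon,Ornithella)),Therops)).
Telodon and Rhizinus share a more recent common ancestor with each other than either does with Therops, so Therops is the least closely related of the three.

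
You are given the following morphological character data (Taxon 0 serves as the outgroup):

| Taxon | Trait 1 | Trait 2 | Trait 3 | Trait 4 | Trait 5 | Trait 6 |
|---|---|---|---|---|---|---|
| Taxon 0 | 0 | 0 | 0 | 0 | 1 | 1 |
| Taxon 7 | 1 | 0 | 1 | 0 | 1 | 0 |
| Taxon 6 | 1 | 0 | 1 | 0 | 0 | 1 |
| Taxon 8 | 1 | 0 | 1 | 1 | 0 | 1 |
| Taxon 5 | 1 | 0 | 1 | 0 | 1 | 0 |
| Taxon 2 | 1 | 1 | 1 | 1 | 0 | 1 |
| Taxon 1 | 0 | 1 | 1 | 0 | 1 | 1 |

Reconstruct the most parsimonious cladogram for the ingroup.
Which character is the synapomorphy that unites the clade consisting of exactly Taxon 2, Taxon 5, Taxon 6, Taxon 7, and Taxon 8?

Character polarity is set by the outgroup: the derived state is whichever differs from the outgroup's state, so for Trait 5, Trait 6 the derived state is '0', and for the remaining characters it is '1'.
Only Taxon 2, Taxon 5, Taxon 6, Taxon 7, and Taxon 8 show the derived state '1' for Trait 1, supporting them as a clade.
Trait 2 groups Taxon 1 and Taxon 2, which is incompatible with the clades supported by the remaining characters; treating it as convergent (homoplasy) costs fewer steps than any alternative tree.
Trait 3 (derived state '1') is shared by all ingroup taxa — unites the whole ingroup.
Trait 4 (derived state '1') is shared by Taxon 2 and Taxon 8 — a synapomorphy uniting that clade.
Trait 5: derived state '0' in Taxon 2, Taxon 6, and Taxon 8 only — synapomorphy for {Taxon 2, Taxon 6, Taxon 8}.
Trait 6: derived state '0' in Taxon 5 and Taxon 7 only — synapomorphy for {Taxon 5, Taxon 7}.
Most parsimonious ingroup topology: (((Taxon 7,Taxon 5),(Taxon 6,(Taxon 8,Taxon 2))),Taxon 1).
The clade {Taxon 2, Taxon 5, Taxon 6, Taxon 7, Taxon 8} is supported by Trait 1: its derived state '1' occurs in exactly those taxa and in no other taxon (including the outgroup).

Trait 1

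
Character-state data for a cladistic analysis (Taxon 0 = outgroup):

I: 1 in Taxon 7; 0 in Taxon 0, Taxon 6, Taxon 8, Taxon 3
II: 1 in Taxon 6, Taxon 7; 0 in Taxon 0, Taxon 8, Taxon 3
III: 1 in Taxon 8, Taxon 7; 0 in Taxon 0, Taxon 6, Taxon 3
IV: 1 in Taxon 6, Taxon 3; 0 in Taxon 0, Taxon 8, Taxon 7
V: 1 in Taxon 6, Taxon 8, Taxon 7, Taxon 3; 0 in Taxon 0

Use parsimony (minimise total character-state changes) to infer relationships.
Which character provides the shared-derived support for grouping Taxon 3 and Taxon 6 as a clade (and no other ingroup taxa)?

The outgroup has state '0' for every character, so '1' is the derived state throughout.
I (derived state '1') is unique to Taxon 7 (autapomorphy; uninformative for grouping).
II groups Taxon 6 and Taxon 7, which is incompatible with the clades supported by the remaining characters; treating it as convergent (homoplasy) costs fewer steps than any alternative tree.
III: derived state '1' in Taxon 7 and Taxon 8 only — synapomorphy for {Taxon 7, Taxon 8}.
IV: derived state '1' in Taxon 3 and Taxon 6 only — synapomorphy for {Taxon 3, Taxon 6}.
All ingroup taxa share the derived state '1' for V; it defines the ingroup but does not resolve relationships within it.
Most parsimonious ingroup topology: ((Taxon 6,Taxon 3),(Taxon 8,Taxon 7)).
The clade {Taxon 3, Taxon 6} is supported by IV: its derived state '1' occurs in exactly those taxa and in no other taxon (including the outgroup).

IV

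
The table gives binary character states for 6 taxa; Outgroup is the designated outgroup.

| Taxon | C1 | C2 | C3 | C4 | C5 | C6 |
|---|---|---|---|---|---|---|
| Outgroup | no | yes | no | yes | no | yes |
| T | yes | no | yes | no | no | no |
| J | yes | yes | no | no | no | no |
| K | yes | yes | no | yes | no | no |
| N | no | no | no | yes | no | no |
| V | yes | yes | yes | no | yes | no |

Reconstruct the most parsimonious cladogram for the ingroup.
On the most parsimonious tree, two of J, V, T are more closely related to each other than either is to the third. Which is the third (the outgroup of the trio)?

J

Character polarity is set by the outgroup: the derived state is whichever differs from the outgroup's state, so for C2, C4, C6 the derived state is 'no', and for the remaining characters it is 'yes'.
Only J, K, T, and V show the derived state 'yes' for C1, supporting them as a clade.
C2 (state 'no') occurs in N and T but conflicts with the nesting implied by the other characters — most parsimoniously interpreted as homoplasy.
Only T and V show the derived state 'yes' for C3, supporting them as a clade.
C4: derived state 'no' in J, T, and V only — synapomorphy for {J, T, V}.
C5: derived state 'yes' in V only — an autapomorphy, so it tells us nothing about relationships among taxa.
All ingroup taxa share the derived state 'no' for C6; it defines the ingroup but does not resolve relationships within it.
Most parsimonious ingroup topology: ((((T,V),J),K),N).
T and V share a more recent common ancestor with each other than either does with J, so J is the least closely related of the three.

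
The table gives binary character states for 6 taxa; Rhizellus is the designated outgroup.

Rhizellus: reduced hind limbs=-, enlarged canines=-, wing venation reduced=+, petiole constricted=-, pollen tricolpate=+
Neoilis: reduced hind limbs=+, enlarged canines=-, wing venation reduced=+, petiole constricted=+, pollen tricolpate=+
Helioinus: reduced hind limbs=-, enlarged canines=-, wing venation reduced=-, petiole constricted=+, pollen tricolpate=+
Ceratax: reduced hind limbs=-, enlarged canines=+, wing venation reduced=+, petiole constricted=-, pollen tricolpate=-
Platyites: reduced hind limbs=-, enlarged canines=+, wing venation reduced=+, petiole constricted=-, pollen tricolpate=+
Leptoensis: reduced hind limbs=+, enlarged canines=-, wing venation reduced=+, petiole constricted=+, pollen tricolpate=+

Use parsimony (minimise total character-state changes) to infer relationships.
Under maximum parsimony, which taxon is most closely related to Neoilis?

Character polarity is set by the outgroup: the derived state is whichever differs from the outgroup's state, so for wing venation reduced, pollen tricolpate the derived state is '-', and for the remaining characters it is '+'.
Only Leptoensis and Neoilis show the derived state '+' for reduced hind limbs, supporting them as a clade.
enlarged canines: derived state '+' in Ceratax and Platyites only — synapomorphy for {Ceratax, Platyites}.
wing venation reduced (derived state '-') is unique to Helioinus (autapomorphy; uninformative for grouping).
petiole constricted: derived state '+' in Helioinus, Leptoensis, and Neoilis only — synapomorphy for {Helioinus, Leptoensis, Neoilis}.
pollen tricolpate (derived state '-') is unique to Ceratax (autapomorphy; uninformative for grouping).
Most parsimonious ingroup topology: (((Neoilis,Leptoensis),Helioinus),(Ceratax,Platyites)).
Neoilis and Leptoensis form a cherry on this tree, so they are sister taxa.

Leptoensis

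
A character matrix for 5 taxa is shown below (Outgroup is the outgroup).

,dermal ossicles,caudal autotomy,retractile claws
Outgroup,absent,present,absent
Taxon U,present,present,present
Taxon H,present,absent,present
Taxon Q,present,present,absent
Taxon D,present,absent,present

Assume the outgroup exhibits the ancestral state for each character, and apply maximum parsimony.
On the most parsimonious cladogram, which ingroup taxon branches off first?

Character polarity is set by the outgroup: the derived state is whichever differs from the outgroup's state, so for caudal autotomy the derived state is 'absent', and for the remaining characters it is 'present'.
dermal ossicles (derived state 'present') is shared by all ingroup taxa — unites the whole ingroup.
caudal autotomy: derived state 'absent' in Taxon D and Taxon H only — synapomorphy for {Taxon D, Taxon H}.
retractile claws: derived state 'present' in Taxon D, Taxon H, and Taxon U only — synapomorphy for {Taxon D, Taxon H, Taxon U}.
Most parsimonious ingroup topology: ((Taxon U,(Taxon H,Taxon D)),Taxon Q).
Taxon Q is sister to the clade containing all other ingroup taxa, so it is the earliest-diverging (most basal) ingroup lineage.

Taxon Q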